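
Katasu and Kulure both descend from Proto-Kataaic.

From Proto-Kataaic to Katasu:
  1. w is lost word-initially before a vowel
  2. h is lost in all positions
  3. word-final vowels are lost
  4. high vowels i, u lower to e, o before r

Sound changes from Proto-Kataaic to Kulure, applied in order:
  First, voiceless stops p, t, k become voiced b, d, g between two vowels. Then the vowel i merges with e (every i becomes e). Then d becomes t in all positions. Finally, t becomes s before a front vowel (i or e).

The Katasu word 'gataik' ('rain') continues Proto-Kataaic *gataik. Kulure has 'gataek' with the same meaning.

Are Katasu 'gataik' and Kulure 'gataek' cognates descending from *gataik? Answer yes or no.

yes

Derive the expected Kulure reflex of *gataik:
Kulure: start from *gataik.
  rule 1 (intervocalic voicing): gataik → gadaik
  rule 2 (vowel merger): gadaik → gadaek
  rule 3 (unconditioned shift): gadaek → gataek
  rule 4: no change — gataek
  ⇒ Kulure gataek
Kulure 'gataek' matches the regular reflex exactly, so the pair is cognate.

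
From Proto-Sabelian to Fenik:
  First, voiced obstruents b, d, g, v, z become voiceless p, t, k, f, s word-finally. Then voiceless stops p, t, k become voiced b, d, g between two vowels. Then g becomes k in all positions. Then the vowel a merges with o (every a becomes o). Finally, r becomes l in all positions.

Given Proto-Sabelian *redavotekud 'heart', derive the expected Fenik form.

ledovodekut

Fenik: *redavotekud
  redavotekud → redavotekut   [final devoicing]
  redavotekut → redavodegut   [intervocalic voicing]
  redavodegut → redavodekut   [unconditioned shift]
  redavodekut → redovodekut   [vowel merger]
  redovodekut → ledovodekut   [unconditioned shift]
  giving Fenik ledovodekut.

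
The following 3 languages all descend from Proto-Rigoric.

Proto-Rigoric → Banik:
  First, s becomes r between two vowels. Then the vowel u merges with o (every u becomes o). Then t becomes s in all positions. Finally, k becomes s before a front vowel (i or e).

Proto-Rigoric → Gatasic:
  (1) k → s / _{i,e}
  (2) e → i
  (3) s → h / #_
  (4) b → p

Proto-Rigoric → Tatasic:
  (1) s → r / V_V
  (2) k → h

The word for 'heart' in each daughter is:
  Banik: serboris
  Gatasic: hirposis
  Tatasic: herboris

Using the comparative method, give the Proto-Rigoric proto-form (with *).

*kerbosis

Position 2: Banik has e, Gatasic has i, Tatasic has e. Banik preserves e here (none of its changes turn any other segment into e), so the proto-segment is *e.
Position 4: Banik has b, Gatasic has p, Tatasic has b. Banik preserves b here (none of its changes turn any other segment into b), so the proto-segment is *b.
Position 1: Banik has s, Gatasic has h, Tatasic has h. Taking the neighbouring segments as reconstructed: Banik s could go back to *t or *k or *s; Gatasic h could go back to *k or *s or *h; Tatasic h could go back to *k or *h — the one source consistent with every daughter is *k.
This points to *kerbosis. Verify forward in each daughter:
Banik: *kerbosis
  kerbosis → kerboris   [rhotacism]
  kerboris (rule 2 does not apply)
  kerboris (rule 3 does not apply)
  kerboris → serboris   [palatalisation]
  giving Banik serboris.
Gatasic: *kerbosis > serbosis > sirbosis > hirbosis > hirposis  (by palatalisation, vowel merger, debuccalisation, unconditioned shift)
Tatasic: *kerbosis
  kerbosis → kerboris   [rhotacism]
  kerboris → herboris   [unconditioned shift]
  giving Tatasic herboris.
Only *kerbosis yields all of Banik serboris, Gatasic hirposis, Tatasic herboris.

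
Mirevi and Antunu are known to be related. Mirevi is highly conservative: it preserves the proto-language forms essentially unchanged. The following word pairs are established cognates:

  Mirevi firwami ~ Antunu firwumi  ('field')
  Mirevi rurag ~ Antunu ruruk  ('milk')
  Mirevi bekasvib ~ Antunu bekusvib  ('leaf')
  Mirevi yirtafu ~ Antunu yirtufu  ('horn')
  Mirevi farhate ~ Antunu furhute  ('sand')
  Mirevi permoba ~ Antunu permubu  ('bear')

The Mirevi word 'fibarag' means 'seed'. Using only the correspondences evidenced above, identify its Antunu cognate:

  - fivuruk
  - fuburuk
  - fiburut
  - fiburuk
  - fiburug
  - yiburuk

farhate ~ furhute — Mirevi a corresponds to Antunu u after a consonant, before r.
rurag ~ ruruk, bekasvib ~ bekusvib — Mirevi a corresponds to Antunu u after a consonant, before a consonant other than r, m, n, p, b, f, v.
rurag ~ ruruk — Mirevi g corresponds to Antunu k word-finally.
Applying these to Mirevi 'fibarag':
  fibarag → fiburag   (a→u after a consonant, before r)
  fiburag → fiburug   (a→u after a consonant, before a consonant other than r, m, n, p, b, f, v)
  fiburug → fiburuk   (g→k word-finally)
So the Antunu cognate is 'fiburuk'.

fiburuk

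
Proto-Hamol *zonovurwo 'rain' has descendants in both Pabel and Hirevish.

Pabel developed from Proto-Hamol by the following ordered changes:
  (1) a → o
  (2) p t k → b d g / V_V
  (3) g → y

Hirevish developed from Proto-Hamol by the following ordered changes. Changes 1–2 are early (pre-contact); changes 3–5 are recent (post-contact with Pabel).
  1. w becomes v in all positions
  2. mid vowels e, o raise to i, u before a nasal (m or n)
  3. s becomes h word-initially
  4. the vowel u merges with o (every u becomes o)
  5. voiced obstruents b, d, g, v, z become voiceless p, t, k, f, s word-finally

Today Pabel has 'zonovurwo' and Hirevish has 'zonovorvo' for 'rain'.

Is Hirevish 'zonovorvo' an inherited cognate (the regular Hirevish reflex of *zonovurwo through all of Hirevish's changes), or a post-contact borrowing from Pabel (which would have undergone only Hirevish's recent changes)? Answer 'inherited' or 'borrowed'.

If inherited, *zonovurwo would pass through all of Hirevish's changes:
Hirevish: start from *zonovurwo.
  rule 1 (unconditioned shift): zonovurwo → zonovurvo
  rule 2 (pre-nasal raising): zonovurvo → zunovurvo
  rule 3: no change — zunovurvo
  rule 4 (vowel merger): zunovurvo → zonovorvo
  rule 5: no change — zonovorvo
  ⇒ Hirevish zonovorvo
If borrowed from Pabel 'zonovurwo' after the early changes, it would undergo only the recent ones:
  rule 3 (debuccalisation): no change (zonovurwo)
  rule 4 (vowel merger): zonovurwo → zonovorwo
  rule 5 (final devoicing): no change (zonovorwo)
  ⇒ as a loan: zonovorwo
Hirevish 'zonovorvo' matches the inherited outcome exactly, so it is an inherited cognate, not a loan.

inherited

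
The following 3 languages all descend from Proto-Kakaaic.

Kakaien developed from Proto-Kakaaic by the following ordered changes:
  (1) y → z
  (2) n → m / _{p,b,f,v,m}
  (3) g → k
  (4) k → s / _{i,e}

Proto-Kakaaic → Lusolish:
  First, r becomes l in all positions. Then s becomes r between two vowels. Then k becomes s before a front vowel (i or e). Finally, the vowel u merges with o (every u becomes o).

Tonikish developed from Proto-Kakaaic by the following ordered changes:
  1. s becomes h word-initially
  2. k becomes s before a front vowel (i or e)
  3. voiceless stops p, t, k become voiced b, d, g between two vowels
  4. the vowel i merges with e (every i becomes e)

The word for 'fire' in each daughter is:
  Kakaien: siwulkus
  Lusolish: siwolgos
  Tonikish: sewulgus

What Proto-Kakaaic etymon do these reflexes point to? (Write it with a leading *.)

Position 1: Kakaien has s, Lusolish has s, Tonikish has s. Taking the neighbouring segments as reconstructed: Kakaien s could go back to *k or *g or *s; Lusolish s could go back to *k or *s; Tonikish s can only go back to *k — the one source consistent with every daughter is *k.
Position 4: Kakaien has u, Lusolish has o, Tonikish has u. Kakaien preserves u here (none of its changes turn any other segment into u), so the proto-segment is *u.
Continuing position by position gives *kiwulgus; check it forward:
Kakaien: *kiwulgus
  kiwulgus (rule 1 does not apply)
  kiwulgus (rule 2 does not apply)
  kiwulgus → kiwulkus   [unconditioned shift]
  kiwulkus → siwulkus   [palatalisation]
  giving Kakaien siwulkus.
Lusolish: *kiwulgus
  kiwulgus (rule 1 does not apply)
  kiwulgus (rule 2 does not apply)
  kiwulgus → siwulgus   [palatalisation]
  siwulgus → siwolgos   [vowel merger]
  giving Lusolish siwolgos.
Tonikish: *kiwulgus > siwulgus > sewulgus  (by palatalisation, vowel merger)
No other proto-form is consistent with every reflex, so the reconstruction is *kiwulgus.

*kiwulgus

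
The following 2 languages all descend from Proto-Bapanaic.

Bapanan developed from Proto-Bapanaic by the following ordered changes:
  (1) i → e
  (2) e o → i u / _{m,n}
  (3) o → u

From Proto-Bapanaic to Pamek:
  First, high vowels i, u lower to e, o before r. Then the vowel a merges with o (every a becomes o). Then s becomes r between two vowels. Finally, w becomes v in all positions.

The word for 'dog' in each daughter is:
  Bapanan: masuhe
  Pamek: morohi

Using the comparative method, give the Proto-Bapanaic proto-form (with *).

*masohi

Position 4: Bapanan has u, Pamek has o. Taking the neighbouring segments as reconstructed: Bapanan u could go back to *o or *u; Pamek o could go back to *a or *o — the one source consistent with every daughter is *o.
Position 6: Bapanan has e, Pamek has i. Pamek preserves i here (none of its changes turn any other segment into i), so the proto-segment is *i.
Position 2: Bapanan has a, Pamek has o. Bapanan preserves a here (none of its changes turn any other segment into a), so the proto-segment is *a.
This points to *masohi. Verify forward in each daughter:
Bapanan: *masohi > masohe > masuhe  (by vowel merger, vowel merger)
Pamek: *masohi
  masohi (rule 1 does not apply)
  masohi → mosohi   [vowel merger]
  mosohi → morohi   [rhotacism]
  morohi (rule 4 does not apply)
  giving Pamek morohi.
Only *masohi yields all of Bapanan masuhe, Pamek morohi.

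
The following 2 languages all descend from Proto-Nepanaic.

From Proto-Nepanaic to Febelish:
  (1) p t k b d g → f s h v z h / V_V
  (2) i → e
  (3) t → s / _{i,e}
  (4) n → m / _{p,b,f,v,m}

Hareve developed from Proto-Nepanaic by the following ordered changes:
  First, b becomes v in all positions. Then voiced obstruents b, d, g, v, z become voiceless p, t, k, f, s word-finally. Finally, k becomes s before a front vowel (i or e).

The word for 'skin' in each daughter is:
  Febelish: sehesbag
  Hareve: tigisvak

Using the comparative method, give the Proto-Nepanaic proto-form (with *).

Position 2: Febelish has e, Hareve has i. Hareve preserves i here (none of its changes turn any other segment into i), so the proto-segment is *i.
Position 1: Febelish has s, Hareve has t. Taking the neighbouring segments as reconstructed: Febelish s could go back to *t or *s; Hareve t can only go back to *t — the one source consistent with every daughter is *t.
Verify the candidate proto-form against each daughter:
Febelish: *tigisbag > tihisbag > tehesbag > sehesbag  (by intervocalic lenition, vowel merger, palatalisation)
Hareve: *tigisbag
  tigisbag → tigisvag   [unconditioned shift]
  tigisvag → tigisvak   [final devoicing]
  tigisvak (rule 3 does not apply)
  giving Hareve tigisvak.
No other proto-form is consistent with every reflex, so the reconstruction is *tigisbag.

*tigisbag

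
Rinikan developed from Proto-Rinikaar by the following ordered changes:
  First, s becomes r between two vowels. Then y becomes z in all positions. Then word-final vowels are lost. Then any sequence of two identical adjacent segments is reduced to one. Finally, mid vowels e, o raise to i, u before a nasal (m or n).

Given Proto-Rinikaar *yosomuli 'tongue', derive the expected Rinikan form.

Rinikan: *yosomuli
  yosomuli → yoromuli   [rhotacism]
  yoromuli → zoromuli   [unconditioned shift]
  zoromuli → zoromul   [apocope]
  zoromul (rule 4 does not apply)
  zoromul → zorumul   [pre-nasal raising]
  giving Rinikan zorumul.

zorumul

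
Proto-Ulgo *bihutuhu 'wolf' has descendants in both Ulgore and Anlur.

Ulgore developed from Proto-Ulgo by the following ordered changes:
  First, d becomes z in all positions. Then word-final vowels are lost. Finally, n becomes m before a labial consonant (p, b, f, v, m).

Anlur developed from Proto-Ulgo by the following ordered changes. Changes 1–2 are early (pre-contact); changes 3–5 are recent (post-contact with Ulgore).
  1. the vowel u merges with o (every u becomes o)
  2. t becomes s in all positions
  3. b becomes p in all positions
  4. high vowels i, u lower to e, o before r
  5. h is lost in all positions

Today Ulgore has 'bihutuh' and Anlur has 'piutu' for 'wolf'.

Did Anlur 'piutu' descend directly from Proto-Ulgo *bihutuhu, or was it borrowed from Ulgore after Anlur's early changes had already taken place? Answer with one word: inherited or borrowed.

If inherited, *bihutuhu would pass through all of Anlur's changes:
Anlur: *bihutuhu > bihotoho > bihosoho > pihosoho > piosoo  (by vowel merger, unconditioned shift, unconditioned shift, h-loss)
If borrowed from Ulgore 'bihutuh' after the early changes, it would undergo only the recent ones:
  rule 3 (unconditioned shift): bihutuh → pihutuh
  rule 4 (pre-rhotic lowering): no change (pihutuh)
  rule 5 (h-loss): pihutuh → piutu
  ⇒ as a loan: piutu
Anlur 'piutu' matches the loan outcome 'piutu', not the inherited 'piosoo' — it skipped the early Anlur changes, so it was borrowed from Ulgore.

borrowed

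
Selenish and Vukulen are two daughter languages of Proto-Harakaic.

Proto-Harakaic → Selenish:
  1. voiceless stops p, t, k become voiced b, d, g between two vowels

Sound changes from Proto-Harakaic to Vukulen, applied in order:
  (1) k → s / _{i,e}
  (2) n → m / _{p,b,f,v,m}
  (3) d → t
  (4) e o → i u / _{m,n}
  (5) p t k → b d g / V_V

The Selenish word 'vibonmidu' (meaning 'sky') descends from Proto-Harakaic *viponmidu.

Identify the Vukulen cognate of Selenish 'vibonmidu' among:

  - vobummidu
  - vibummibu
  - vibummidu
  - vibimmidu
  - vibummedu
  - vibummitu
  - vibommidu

Vukulen: *viponmidu
  viponmidu (rule 1 does not apply)
  viponmidu → vipommidu   [nasal place assimilation]
  vipommidu → vipommitu   [unconditioned shift]
  vipommitu → vipummitu   [pre-nasal raising]
  vipummitu → vibummidu   [intervocalic voicing]
  giving Vukulen vibummidu.
Only 'vibummidu' matches the regular Vukulen development of *viponmidu.

vibummidu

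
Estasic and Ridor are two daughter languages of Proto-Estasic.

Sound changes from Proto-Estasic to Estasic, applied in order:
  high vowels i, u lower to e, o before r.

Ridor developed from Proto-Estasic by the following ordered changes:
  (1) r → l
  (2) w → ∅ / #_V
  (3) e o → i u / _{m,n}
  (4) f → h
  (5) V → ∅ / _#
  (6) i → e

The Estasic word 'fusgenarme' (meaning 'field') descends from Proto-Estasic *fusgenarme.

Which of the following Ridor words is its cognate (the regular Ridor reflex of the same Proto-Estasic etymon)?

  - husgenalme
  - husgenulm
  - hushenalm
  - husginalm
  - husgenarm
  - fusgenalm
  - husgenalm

husgenalm

Ridor: start from *fusgenarme.
  rule 1 (unconditioned shift): fusgenarme → fusgenalme
  rule 2: no change — fusgenalme
  rule 3 (pre-nasal raising): fusgenalme → fusginalme
  rule 4 (unconditioned shift): fusginalme → husginalme
  rule 5 (apocope): husginalme → husginalm
  rule 6 (vowel merger): husginalm → husgenalm
  ⇒ Ridor husgenalm
The other candidates each miss or misapply at least one Ridor change.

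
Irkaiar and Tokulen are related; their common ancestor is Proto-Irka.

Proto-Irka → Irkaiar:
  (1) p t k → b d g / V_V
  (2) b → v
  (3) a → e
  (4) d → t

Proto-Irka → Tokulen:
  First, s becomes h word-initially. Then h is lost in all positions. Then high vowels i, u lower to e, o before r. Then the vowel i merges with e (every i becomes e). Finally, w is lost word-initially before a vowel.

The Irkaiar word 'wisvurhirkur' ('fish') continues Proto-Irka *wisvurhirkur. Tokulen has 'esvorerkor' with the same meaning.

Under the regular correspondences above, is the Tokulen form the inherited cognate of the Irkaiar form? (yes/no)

yes

Derive the expected Tokulen reflex of *wisvurhirkur:
Tokulen: *wisvurhirkur > wisvurirkur > wisvorerkor > wesvorerkor > esvorerkor  (by h-loss, pre-rhotic lowering, vowel merger, glide loss)
Tokulen 'esvorerkor' matches the regular reflex exactly, so the pair is cognate.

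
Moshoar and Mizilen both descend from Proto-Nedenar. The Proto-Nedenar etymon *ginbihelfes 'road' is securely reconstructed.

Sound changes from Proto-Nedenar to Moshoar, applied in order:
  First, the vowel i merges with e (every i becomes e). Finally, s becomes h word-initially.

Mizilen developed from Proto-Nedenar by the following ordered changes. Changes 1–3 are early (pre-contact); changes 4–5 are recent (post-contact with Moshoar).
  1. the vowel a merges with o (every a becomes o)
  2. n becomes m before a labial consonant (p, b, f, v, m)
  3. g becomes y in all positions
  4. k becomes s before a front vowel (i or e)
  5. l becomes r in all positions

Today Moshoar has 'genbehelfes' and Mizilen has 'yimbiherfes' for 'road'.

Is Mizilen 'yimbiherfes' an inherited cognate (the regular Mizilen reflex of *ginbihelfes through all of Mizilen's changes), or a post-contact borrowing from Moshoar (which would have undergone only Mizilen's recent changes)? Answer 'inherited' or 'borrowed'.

inherited

If inherited, *ginbihelfes would pass through all of Mizilen's changes:
Mizilen: *ginbihelfes
  ginbihelfes (rule 1 does not apply)
  ginbihelfes → gimbihelfes   [nasal place assimilation]
  gimbihelfes → yimbihelfes   [unconditioned shift]
  yimbihelfes (rule 4 does not apply)
  yimbihelfes → yimbiherfes   [unconditioned shift]
  giving Mizilen yimbiherfes.
If borrowed from Moshoar 'genbehelfes' after the early changes, it would undergo only the recent ones:
  rule 4 (palatalisation): no change (genbehelfes)
  rule 5 (unconditioned shift): genbehelfes → genbeherfes
  ⇒ as a loan: genbeherfes
Mizilen 'yimbiherfes' matches the inherited outcome exactly, so it is an inherited cognate, not a loan.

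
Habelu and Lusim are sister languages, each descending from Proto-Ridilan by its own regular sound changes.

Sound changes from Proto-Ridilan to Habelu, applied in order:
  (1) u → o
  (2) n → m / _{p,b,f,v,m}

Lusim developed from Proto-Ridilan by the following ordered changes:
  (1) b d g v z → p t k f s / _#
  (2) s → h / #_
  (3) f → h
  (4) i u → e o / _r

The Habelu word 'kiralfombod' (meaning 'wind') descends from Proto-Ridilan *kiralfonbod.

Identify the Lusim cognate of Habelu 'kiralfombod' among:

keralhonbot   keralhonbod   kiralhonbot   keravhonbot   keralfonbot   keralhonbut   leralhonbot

Lusim: start from *kiralfonbod.
  rule 1 (final devoicing): kiralfonbod → kiralfonbot
  rule 2: no change — kiralfonbot
  rule 3 (unconditioned shift): kiralfonbot → kiralhonbot
  rule 4 (pre-rhotic lowering): kiralhonbot → keralhonbot
  ⇒ Lusim keralhonbot
The other candidates each miss or misapply at least one Lusim change.

keralhonbot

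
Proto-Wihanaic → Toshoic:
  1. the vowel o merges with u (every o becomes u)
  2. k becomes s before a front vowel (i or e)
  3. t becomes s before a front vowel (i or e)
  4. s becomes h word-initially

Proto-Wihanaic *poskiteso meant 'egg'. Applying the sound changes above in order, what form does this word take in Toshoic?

pussisesu

Toshoic: *poskiteso
  poskiteso → puskitesu   [vowel merger]
  puskitesu → pussitesu   [palatalisation]
  pussitesu → pussisesu   [palatalisation]
  pussisesu (rule 4 does not apply)
  giving Toshoic pussisesu.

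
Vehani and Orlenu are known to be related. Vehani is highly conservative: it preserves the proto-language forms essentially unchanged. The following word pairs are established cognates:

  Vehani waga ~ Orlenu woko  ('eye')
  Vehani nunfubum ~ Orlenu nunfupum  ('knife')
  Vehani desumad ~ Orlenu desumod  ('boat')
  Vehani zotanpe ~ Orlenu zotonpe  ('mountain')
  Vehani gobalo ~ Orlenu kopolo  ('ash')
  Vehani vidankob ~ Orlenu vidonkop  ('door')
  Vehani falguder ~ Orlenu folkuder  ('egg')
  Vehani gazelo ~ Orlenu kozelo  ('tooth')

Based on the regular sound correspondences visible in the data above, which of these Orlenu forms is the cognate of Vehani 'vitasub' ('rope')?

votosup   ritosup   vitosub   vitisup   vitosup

waga ~ woko, desumad ~ desumod — Vehani a corresponds to Orlenu o after a consonant, before a consonant other than r, m, n, p, b, f, v.
vidankob ~ vidonkop — Vehani b corresponds to Orlenu p word-finally.
Applying these to Vehani 'vitasub':
  vitasub → vitosub   (a→o after a consonant, before a consonant other than r, m, n, p, b, f, v)
  vitosub → vitosup   (b→p word-finally)
So the Orlenu cognate is 'vitosup'.

vitosup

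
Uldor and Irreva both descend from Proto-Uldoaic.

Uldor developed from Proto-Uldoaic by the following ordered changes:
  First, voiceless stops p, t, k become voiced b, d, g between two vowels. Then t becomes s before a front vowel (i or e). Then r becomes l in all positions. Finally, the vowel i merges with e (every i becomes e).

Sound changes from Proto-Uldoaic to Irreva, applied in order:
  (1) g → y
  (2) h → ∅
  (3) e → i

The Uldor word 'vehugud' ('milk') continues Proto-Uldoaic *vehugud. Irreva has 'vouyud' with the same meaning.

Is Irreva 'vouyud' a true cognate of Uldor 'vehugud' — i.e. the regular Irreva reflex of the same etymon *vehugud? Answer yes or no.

Derive the expected Irreva reflex of *vehugud:
Irreva: *vehugud
  vehugud → vehuyud   [unconditioned shift]
  vehuyud → veuyud   [h-loss]
  veuyud → viuyud   [vowel merger]
  giving Irreva viuyud.
The regular Irreva reflex would be 'viuyud', but the attested form is 'vouyud'. The correspondence is irregular, so they are not cognates (the Irreva form has a different source).

no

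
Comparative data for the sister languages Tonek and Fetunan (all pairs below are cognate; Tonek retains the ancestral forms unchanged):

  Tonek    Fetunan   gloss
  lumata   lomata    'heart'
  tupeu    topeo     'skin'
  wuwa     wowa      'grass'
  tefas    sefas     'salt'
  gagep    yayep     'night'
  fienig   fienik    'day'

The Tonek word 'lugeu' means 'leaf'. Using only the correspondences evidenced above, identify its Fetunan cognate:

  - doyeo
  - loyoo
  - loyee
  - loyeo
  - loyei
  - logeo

wuwa ~ wowa — Tonek u corresponds to Fetunan o after a consonant, before a consonant other than r, m, n, p, b, f, v.
gagep ~ yayep — Tonek g corresponds to Fetunan y between vowels (before a front vowel).
tupeu ~ topeo — Tonek u corresponds to Fetunan o word-finally.
Applying these to Tonek 'lugeu':
  lugeu → logeu   (u→o after a consonant, before a consonant other than r, m, n, p, b, f, v)
  logeu → loyeu   (g→y between vowels (before a front vowel))
  loyeu → loyeo   (u→o word-finally)
So the Fetunan cognate is 'loyeo'.

loyeo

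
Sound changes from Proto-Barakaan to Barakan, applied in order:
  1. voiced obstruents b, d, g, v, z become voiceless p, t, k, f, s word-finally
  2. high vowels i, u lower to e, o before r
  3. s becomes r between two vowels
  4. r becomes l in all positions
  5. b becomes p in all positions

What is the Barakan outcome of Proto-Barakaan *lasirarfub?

lalelalfup

Barakan: start from *lasirarfub.
  rule 1 (final devoicing): lasirarfub → lasirarfup
  rule 2 (pre-rhotic lowering): lasirarfup → laserarfup
  rule 3 (rhotacism): laserarfup → larerarfup
  rule 4 (unconditioned shift): larerarfup → lalelalfup
  rule 5: no change — lalelalfup
  ⇒ Barakan lalelalfup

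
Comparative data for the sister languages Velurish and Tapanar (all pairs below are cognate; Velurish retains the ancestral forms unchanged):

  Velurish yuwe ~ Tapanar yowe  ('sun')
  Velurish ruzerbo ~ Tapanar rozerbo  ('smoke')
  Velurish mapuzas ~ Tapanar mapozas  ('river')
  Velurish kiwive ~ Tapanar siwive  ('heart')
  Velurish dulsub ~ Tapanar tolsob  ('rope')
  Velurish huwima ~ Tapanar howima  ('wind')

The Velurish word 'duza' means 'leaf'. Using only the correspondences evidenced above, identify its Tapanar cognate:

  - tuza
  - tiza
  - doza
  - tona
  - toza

dulsub ~ tolsob — Velurish d corresponds to Tapanar t word-initially before a back vowel.
yuwe ~ yowe, ruzerbo ~ rozerbo — Velurish u corresponds to Tapanar o after a consonant, before a consonant other than r, m, n, p, b, f, v.
Applying these to Velurish 'duza':
  duza → tuza   (d→t word-initially before a back vowel)
  tuza → toza   (u→o after a consonant, before a consonant other than r, m, n, p, b, f, v)
So the Tapanar cognate is 'toza'.

toza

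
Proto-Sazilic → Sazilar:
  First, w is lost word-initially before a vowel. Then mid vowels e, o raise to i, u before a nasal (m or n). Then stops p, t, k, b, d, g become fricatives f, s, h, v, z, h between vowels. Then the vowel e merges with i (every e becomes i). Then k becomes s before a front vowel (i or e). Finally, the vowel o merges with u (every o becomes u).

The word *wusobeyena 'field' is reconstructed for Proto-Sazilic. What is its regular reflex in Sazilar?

Sazilar: *wusobeyena > usobeyena > usobeyina > usoveyina > usoviyina > usuviyina  (by glide loss, pre-nasal raising, intervocalic lenition, vowel merger, vowel merger)

usuviyina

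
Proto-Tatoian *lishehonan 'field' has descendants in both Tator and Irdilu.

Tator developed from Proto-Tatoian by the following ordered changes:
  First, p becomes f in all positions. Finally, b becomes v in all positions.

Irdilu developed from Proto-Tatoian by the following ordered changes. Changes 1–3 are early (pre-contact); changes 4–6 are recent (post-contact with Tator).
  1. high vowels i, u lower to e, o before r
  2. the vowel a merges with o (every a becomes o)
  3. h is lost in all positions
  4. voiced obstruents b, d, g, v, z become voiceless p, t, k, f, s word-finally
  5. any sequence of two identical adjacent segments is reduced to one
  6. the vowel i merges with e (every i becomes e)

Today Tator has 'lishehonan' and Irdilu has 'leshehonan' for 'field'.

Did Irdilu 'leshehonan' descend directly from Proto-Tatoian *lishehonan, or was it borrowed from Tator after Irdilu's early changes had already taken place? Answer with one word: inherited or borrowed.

If inherited, *lishehonan would pass through all of Irdilu's changes:
Irdilu: *lishehonan > lishehonon > liseonon > leseonon  (by vowel merger, h-loss, vowel merger)
If borrowed from Tator 'lishehonan' after the early changes, it would undergo only the recent ones:
  rule 4 (final devoicing): no change (lishehonan)
  rule 5 (degemination): no change (lishehonan)
  rule 6 (vowel merger): lishehonan → leshehonan
  ⇒ as a loan: leshehonan
Irdilu 'leshehonan' matches the loan outcome 'leshehonan', not the inherited 'leseonon' — it skipped the early Irdilu changes, so it was borrowed from Tator.

borrowed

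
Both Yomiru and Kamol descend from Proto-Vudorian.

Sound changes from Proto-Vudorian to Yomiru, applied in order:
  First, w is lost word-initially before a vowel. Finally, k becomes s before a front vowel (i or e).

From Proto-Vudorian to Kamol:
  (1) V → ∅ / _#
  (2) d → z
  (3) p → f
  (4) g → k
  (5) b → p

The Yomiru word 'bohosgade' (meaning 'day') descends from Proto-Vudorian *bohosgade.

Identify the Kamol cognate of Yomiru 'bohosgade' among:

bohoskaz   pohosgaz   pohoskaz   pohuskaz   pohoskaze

Kamol: *bohosgade
  bohosgade → bohosgad   [apocope]
  bohosgad → bohosgaz   [unconditioned shift]
  bohosgaz (rule 3 does not apply)
  bohosgaz → bohoskaz   [unconditioned shift]
  bohoskaz → pohoskaz   [unconditioned shift]
  giving Kamol pohoskaz.
Among the options, 'pohoskaz' alone shows every Kamol change applied in order.

pohoskaz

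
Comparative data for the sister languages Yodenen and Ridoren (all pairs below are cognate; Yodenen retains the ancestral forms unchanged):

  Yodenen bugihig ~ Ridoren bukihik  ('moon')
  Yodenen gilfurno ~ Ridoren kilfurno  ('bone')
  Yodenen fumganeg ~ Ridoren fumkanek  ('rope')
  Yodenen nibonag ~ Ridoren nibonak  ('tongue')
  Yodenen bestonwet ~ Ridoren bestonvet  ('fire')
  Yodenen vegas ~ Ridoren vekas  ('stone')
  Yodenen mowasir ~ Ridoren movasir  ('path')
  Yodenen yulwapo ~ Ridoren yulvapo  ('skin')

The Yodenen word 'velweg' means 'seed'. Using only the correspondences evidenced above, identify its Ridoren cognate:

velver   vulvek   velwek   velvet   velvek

bestonwet ~ bestonvet — Yodenen w corresponds to Ridoren v after a consonant, before a front vowel.
bugihig ~ bukihik, fumganeg ~ fumkanek — Yodenen g corresponds to Ridoren k word-finally.
Applying these to Yodenen 'velweg':
  velweg → velveg   (w→v after a consonant, before a front vowel)
  velveg → velvek   (g→k word-finally)
So the Ridoren cognate is 'velvek'.

velvek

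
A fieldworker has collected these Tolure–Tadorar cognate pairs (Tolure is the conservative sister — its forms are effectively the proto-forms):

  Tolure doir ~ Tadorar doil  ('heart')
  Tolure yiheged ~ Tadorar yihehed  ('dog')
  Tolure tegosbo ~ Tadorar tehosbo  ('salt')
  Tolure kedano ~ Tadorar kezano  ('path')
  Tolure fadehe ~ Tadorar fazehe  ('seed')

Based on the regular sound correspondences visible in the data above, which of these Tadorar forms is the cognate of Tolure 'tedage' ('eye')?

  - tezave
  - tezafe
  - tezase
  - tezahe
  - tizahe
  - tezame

kedano ~ kezano — Tolure d corresponds to Tadorar z between vowels (before a back vowel).
yiheged ~ yihehed — Tolure g corresponds to Tadorar h between vowels (before a front vowel).
Applying these to Tolure 'tedage':
  tedage → tezage   (d→z between vowels (before a back vowel))
  tezage → tezahe   (g→h between vowels (before a front vowel))
So the Tadorar cognate is 'tezahe'.

tezahe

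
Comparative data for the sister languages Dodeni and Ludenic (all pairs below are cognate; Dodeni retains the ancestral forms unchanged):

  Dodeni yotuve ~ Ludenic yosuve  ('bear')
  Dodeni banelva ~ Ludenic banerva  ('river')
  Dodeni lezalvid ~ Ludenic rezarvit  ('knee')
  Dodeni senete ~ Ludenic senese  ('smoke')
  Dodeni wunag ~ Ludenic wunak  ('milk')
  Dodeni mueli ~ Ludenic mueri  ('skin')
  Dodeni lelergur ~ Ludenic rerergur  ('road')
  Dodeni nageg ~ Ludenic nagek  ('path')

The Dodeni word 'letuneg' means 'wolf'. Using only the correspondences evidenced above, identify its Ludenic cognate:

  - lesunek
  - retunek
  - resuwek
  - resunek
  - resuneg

resunek

lezalvid ~ rezarvit, lelergur ~ rerergur — Dodeni l corresponds to Ludenic r word-initially before a front vowel.
yotuve ~ yosuve — Dodeni t corresponds to Ludenic s between vowels (before a back vowel).
wunag ~ wunak, nageg ~ nagek — Dodeni g corresponds to Ludenic k word-finally.
Applying these to Dodeni 'letuneg':
  letuneg → retuneg   (l→r word-initially before a front vowel)
  retuneg → resuneg   (t→s between vowels (before a back vowel))
  resuneg → resunek   (g→k word-finally)
So the Ludenic cognate is 'resunek'.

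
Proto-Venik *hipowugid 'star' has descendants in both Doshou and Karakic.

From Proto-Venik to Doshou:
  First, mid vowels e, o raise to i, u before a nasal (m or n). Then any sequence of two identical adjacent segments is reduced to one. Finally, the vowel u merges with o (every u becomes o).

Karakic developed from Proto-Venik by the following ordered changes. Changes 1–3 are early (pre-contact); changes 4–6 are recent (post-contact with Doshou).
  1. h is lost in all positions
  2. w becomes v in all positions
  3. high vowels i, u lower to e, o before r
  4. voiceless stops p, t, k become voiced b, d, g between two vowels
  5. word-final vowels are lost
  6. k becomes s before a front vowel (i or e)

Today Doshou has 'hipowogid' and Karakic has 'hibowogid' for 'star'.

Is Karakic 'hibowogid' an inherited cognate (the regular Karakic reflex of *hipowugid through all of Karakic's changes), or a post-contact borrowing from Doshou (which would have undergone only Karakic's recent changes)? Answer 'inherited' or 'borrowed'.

borrowed

If inherited, *hipowugid would pass through all of Karakic's changes:
Karakic: start from *hipowugid.
  rule 1 (h-loss): hipowugid → ipowugid
  rule 2 (unconditioned shift): ipowugid → ipovugid
  rule 3: no change — ipovugid
  rule 4 (intervocalic voicing): ipovugid → ibovugid
  rule 5: no change — ibovugid
  rule 6: no change — ibovugid
  ⇒ Karakic ibovugid
If borrowed from Doshou 'hipowogid' after the early changes, it would undergo only the recent ones:
  rule 4 (intervocalic voicing): hipowogid → hibowogid
  rule 5 (apocope): no change (hibowogid)
  rule 6 (palatalisation): no change (hibowogid)
  ⇒ as a loan: hibowogid
Karakic 'hibowogid' matches the loan outcome 'hibowogid', not the inherited 'ibovugid' — it skipped the early Karakic changes, so it was borrowed from Doshou.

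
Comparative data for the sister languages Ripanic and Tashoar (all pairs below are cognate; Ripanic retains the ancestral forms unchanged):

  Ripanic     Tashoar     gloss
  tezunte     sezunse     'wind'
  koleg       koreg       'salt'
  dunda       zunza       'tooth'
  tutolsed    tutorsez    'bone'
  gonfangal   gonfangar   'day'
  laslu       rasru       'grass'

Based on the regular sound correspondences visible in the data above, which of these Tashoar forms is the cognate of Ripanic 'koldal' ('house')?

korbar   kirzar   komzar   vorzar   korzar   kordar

tutolsed ~ tutorsez — Ripanic l corresponds to Tashoar r after a vowel, before a consonant other than r, m, n, p, b, f, v.
dunda ~ zunza — Ripanic d corresponds to Tashoar z after a consonant, before a back vowel.
gonfangal ~ gonfangar — Ripanic l corresponds to Tashoar r word-finally.
Applying these to Ripanic 'koldal':
  koldal → kordal   (l→r after a vowel, before a consonant other than r, m, n, p, b, f, v)
  kordal → korzal   (d→z after a consonant, before a back vowel)
  korzal → korzar   (l→r word-finally)
So the Tashoar cognate is 'korzar'.

korzar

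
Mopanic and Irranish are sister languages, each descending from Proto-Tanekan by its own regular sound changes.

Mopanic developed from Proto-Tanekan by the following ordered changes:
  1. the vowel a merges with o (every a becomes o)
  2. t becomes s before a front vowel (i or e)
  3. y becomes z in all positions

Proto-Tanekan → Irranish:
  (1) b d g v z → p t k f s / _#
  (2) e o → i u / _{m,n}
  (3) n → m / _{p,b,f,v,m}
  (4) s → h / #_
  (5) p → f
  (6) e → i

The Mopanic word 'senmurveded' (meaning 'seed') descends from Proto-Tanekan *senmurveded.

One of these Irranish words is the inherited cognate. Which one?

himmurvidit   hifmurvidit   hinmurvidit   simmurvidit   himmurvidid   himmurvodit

Irranish: *senmurveded > senmurvedet > sinmurvedet > simmurvedet > himmurvedet > himmurvidit  (by final devoicing, pre-nasal raising, nasal place assimilation, debuccalisation, vowel merger)

himmurvidit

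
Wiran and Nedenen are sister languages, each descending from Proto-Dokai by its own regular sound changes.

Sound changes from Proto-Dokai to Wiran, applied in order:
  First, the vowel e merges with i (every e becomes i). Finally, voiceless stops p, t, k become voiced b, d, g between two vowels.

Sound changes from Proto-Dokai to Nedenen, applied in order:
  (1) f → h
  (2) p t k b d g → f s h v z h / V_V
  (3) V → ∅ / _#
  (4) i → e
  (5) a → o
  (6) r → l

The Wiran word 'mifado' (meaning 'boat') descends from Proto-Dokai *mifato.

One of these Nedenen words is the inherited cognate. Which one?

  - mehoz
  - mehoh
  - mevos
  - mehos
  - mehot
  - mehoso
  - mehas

mehos

Nedenen: start from *mifato.
  rule 1 (unconditioned shift): mifato → mihato
  rule 2 (intervocalic lenition): mihato → mihaso
  rule 3 (apocope): mihaso → mihas
  rule 4 (vowel merger): mihas → mehas
  rule 5 (vowel merger): mehas → mehos
  rule 6: no change — mehos
  ⇒ Nedenen mehos
The other candidates each miss or misapply at least one Nedenen change.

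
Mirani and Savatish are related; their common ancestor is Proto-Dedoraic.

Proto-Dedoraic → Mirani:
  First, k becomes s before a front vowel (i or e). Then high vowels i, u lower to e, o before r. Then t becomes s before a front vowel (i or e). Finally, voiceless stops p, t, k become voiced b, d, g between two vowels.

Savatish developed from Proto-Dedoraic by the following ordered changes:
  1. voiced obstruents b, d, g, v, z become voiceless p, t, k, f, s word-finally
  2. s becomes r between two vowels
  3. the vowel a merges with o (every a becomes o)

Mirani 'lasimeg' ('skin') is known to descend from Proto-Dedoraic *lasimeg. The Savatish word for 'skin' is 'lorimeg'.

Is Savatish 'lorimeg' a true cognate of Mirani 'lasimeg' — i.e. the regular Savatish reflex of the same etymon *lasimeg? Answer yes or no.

Derive the expected Savatish reflex of *lasimeg:
Savatish: *lasimeg
  lasimeg → lasimek   [final devoicing]
  lasimek → larimek   [rhotacism]
  larimek → lorimek   [vowel merger]
  giving Savatish lorimek.
The regular Savatish reflex would be 'lorimek', but the attested form is 'lorimeg'. The correspondence is irregular, so they are not cognates (the Savatish form has a different source).

no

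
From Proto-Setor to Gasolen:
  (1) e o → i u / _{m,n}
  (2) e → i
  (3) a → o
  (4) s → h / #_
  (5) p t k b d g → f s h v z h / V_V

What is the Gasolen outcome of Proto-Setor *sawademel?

howozimil

Gasolen: *sawademel > sawadimel > sawadimil > sowodimil > howodimil > howozimil  (by pre-nasal raising, vowel merger, vowel merger, debuccalisation, intervocalic lenition)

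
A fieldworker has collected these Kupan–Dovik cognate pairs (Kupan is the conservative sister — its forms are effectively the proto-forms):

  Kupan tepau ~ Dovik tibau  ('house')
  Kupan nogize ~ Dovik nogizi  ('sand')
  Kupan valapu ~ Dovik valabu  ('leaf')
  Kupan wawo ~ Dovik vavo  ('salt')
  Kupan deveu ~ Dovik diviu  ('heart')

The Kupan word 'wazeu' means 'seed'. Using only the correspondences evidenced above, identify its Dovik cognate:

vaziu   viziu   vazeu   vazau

wawo ~ vavo — Kupan w corresponds to Dovik v word-initially before a back vowel.
deveu ~ diviu — Kupan e corresponds to Dovik i after a consonant, before a back vowel.
Applying these to Kupan 'wazeu':
  wazeu → vazeu   (w→v word-initially before a back vowel)
  vazeu → vaziu   (e→i after a consonant, before a back vowel)
So the Dovik cognate is 'vaziu'.

vaziu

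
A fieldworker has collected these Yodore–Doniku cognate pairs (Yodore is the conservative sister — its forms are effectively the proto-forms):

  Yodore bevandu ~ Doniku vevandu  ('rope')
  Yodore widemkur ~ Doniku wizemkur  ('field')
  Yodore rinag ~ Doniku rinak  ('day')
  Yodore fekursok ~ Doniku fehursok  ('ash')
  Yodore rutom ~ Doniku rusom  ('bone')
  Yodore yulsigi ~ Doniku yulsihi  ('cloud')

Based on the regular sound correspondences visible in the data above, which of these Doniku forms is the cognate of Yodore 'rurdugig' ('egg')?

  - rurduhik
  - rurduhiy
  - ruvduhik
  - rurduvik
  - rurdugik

rurduhik

yulsigi ~ yulsihi — Yodore g corresponds to Doniku h between vowels (before a front vowel).
rinag ~ rinak — Yodore g corresponds to Doniku k word-finally.
Applying these to Yodore 'rurdugig':
  rurdugig → rurduhig   (g→h between vowels (before a front vowel))
  rurduhig → rurduhik   (g→k word-finally)
So the Doniku cognate is 'rurduhik'.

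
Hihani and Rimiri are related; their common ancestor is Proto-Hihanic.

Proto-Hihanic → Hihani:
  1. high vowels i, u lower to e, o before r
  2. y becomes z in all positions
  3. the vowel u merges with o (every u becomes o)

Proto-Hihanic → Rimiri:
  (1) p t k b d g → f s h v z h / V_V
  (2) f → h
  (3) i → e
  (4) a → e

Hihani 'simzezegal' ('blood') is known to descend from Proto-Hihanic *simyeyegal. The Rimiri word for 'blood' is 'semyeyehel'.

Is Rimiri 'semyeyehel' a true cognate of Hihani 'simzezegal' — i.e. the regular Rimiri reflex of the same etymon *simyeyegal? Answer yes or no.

yes

Derive the expected Rimiri reflex of *simyeyegal:
Rimiri: start from *simyeyegal.
  rule 1 (intervocalic lenition): simyeyegal → simyeyehal
  rule 2: no change — simyeyehal
  rule 3 (vowel merger): simyeyehal → semyeyehal
  rule 4 (vowel merger): semyeyehal → semyeyehel
  ⇒ Rimiri semyeyehel
Rimiri 'semyeyehel' matches the regular reflex exactly, so the pair is cognate.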